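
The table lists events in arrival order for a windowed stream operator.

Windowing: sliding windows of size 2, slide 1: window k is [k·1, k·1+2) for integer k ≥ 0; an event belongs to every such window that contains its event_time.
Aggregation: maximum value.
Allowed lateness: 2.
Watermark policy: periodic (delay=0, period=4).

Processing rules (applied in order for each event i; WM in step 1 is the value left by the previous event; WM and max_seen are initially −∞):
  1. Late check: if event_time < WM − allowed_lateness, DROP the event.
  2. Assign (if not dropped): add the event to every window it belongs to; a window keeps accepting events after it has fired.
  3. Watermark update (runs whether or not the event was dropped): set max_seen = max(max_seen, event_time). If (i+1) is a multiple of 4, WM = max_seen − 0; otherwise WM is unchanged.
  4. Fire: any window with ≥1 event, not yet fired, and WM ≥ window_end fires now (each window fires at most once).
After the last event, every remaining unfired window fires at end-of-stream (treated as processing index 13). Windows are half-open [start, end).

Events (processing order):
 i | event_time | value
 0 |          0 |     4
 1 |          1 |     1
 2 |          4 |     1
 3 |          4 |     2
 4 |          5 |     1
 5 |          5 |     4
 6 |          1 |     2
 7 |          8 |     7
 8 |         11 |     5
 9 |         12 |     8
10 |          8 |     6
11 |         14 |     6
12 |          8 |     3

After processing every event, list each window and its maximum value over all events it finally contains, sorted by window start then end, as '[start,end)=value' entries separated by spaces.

i=0 t=0 v=4: → [0,2); WM=−∞
i=1 t=1 v=1: → [1,3),[0,2); WM=−∞
i=2 t=4 v=1: → [4,6),[3,5); WM=−∞
i=3 t=4 v=2: → [4,6),[3,5); WM=4; [0,2) fires=4 [1,3) fires=1
i=4 t=5 v=1: → [5,7),[4,6); WM=4
i=5 t=5 v=4: → [5,7),[4,6); WM=4
i=6 t=1 v=2: DROP (t<4-2); WM=4
i=7 t=8 v=7: → [8,10),[7,9); WM=8; [3,5) fires=2 [4,6) fires=4 [5,7) fires=4
i=8 t=11 v=5: → [11,13),[10,12); WM=8
i=9 t=12 v=8: → [12,14),[11,13); WM=8
i=10 t=8 v=6: → [8,10),[7,9); WM=8
i=11 t=14 v=6: → [14,16),[13,15); WM=14; [7,9) fires=7 [8,10) fires=7 [10,12) fires=5 [11,13) fires=8 [12,14) fires=8
i=12 t=8 v=3: DROP (t<14-2); WM=14

[0,2)=4 [1,3)=1 [3,5)=2 [4,6)=4 [5,7)=4 [7,9)=7 [8,10)=7 [10,12)=5 [11,13)=8 [12,14)=8 [13,15)=6 [14,16)=6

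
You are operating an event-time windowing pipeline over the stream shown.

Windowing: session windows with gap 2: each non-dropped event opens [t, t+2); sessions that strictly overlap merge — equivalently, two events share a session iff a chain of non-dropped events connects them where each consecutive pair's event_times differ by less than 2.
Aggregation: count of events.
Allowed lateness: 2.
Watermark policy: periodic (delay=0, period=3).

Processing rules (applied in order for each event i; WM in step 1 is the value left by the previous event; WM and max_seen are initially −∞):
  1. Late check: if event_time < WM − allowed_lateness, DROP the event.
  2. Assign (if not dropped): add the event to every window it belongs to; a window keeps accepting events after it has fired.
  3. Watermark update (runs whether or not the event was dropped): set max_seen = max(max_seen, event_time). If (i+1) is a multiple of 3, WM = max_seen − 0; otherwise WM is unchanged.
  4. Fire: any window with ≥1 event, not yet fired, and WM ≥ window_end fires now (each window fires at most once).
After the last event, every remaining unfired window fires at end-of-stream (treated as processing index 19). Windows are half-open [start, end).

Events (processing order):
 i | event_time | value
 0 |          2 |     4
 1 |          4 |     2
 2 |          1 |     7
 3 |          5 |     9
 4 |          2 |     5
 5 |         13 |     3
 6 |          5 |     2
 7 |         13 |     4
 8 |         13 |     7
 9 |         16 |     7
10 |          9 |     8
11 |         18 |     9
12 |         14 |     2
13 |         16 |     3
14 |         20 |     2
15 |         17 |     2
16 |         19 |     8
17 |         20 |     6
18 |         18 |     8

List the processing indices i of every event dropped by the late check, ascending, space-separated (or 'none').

6 10 12 15

i=0 t=2 v=4: → [2,4); WM=−∞
i=1 t=4 v=2: → [4,6); WM=−∞
i=2 t=1 v=7: → [1,4); WM=4
i=3 t=5 v=9: → [4,7); WM=4
i=4 t=2 v=5: → [1,4); WM=4
i=5 t=13 v=3: → [13,15); WM=13
i=6 t=5 v=2: DROP (t<13-2); WM=13
i=7 t=13 v=4: → [13,15); WM=13
i=8 t=13 v=7: → [13,15); WM=13
i=9 t=16 v=7: → [16,18); WM=13
i=10 t=9 v=8: DROP (t<13-2); WM=13
i=11 t=18 v=9: → [18,20); WM=18
i=12 t=14 v=2: DROP (t<18-2); WM=18
i=13 t=16 v=3: → [16,18); WM=18
i=14 t=20 v=2: → [20,22); WM=20
i=15 t=17 v=2: DROP (t<20-2); WM=20
i=16 t=19 v=8: → [18,22); WM=20
i=17 t=20 v=6: → [18,22); WM=20
i=18 t=18 v=8: → [18,22); WM=20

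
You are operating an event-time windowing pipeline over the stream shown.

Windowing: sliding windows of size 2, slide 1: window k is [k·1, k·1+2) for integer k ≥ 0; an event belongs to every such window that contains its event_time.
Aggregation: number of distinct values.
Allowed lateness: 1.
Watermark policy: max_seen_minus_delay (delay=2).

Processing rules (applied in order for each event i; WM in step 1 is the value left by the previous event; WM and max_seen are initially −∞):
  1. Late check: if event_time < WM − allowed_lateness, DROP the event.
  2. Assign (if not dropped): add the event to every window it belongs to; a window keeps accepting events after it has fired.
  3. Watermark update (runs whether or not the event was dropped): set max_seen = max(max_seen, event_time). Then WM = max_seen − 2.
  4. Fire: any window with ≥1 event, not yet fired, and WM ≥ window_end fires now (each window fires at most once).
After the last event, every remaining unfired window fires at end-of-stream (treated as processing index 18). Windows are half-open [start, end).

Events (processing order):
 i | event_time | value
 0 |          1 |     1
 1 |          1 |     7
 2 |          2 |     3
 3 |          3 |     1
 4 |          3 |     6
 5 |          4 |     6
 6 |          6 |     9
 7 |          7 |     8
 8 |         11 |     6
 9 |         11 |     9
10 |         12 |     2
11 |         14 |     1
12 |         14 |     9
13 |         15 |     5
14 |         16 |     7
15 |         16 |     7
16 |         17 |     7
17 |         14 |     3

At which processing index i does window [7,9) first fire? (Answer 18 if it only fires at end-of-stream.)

i=0 t=1 v=1: → [1,3),[0,2); WM=-1
i=1 t=1 v=7: → [1,3),[0,2); WM=-1
i=2 t=2 v=3: → [2,4),[1,3); WM=0
i=3 t=3 v=1: → [3,5),[2,4); WM=1
i=4 t=3 v=6: → [3,5),[2,4); WM=1
i=5 t=4 v=6: → [4,6),[3,5); WM=2; [0,2) fires=2
i=6 t=6 v=9: → [6,8),[5,7); WM=4; [1,3) fires=3 [2,4) fires=3
i=7 t=7 v=8: → [7,9),[6,8); WM=5; [3,5) fires=2
i=8 t=11 v=6: → [11,13),[10,12); WM=9; [4,6) fires=1 [5,7) fires=1 [6,8) fires=2 [7,9) fires=1
i=9 t=11 v=9: → [11,13),[10,12); WM=9
i=10 t=12 v=2: → [12,14),[11,13); WM=10
i=11 t=14 v=1: → [14,16),[13,15); WM=12; [10,12) fires=2
i=12 t=14 v=9: → [14,16),[13,15); WM=12
i=13 t=15 v=5: → [15,17),[14,16); WM=13; [11,13) fires=3
i=14 t=16 v=7: → [16,18),[15,17); WM=14; [12,14) fires=1
i=15 t=16 v=7: → [16,18),[15,17); WM=14
i=16 t=17 v=7: → [17,19),[16,18); WM=15; [13,15) fires=2
i=17 t=14 v=3: → [14,16),[13,15); WM=15

8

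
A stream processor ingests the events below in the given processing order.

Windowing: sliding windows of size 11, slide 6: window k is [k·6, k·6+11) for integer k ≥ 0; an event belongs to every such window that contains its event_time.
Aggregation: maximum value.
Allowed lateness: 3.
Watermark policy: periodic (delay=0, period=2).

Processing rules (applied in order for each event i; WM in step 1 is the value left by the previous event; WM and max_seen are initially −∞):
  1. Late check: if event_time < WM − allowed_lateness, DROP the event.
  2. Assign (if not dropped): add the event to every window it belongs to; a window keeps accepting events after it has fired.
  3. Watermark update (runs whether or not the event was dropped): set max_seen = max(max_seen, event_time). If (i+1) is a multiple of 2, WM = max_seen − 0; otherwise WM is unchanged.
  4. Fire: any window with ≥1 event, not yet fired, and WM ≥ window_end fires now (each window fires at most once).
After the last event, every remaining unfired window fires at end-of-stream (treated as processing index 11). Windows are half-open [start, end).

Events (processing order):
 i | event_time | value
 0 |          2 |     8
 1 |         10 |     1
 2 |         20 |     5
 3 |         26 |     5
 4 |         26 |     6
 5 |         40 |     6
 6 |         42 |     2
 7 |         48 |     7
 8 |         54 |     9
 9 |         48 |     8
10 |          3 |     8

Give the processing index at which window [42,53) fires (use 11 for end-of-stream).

i=0 t=2 v=8: → [0,11); WM=−∞
i=1 t=10 v=1: → [6,17),[0,11); WM=10
i=2 t=20 v=5: → [18,29),[12,23); WM=10
i=3 t=26 v=5: → [24,35),[18,29); WM=26; [0,11) fires=8 [6,17) fires=1 [12,23) fires=5
i=4 t=26 v=6: → [24,35),[18,29); WM=26
i=5 t=40 v=6: → [36,47),[30,41); WM=40; [18,29) fires=6 [24,35) fires=6
i=6 t=42 v=2: → [42,53),[36,47); WM=40
i=7 t=48 v=7: → [48,59),[42,53); WM=48; [30,41) fires=6 [36,47) fires=6
i=8 t=54 v=9: → [54,65),[48,59); WM=48
i=9 t=48 v=8: → [48,59),[42,53); WM=54; [42,53) fires=8
i=10 t=3 v=8: DROP (t<54-3); WM=54

9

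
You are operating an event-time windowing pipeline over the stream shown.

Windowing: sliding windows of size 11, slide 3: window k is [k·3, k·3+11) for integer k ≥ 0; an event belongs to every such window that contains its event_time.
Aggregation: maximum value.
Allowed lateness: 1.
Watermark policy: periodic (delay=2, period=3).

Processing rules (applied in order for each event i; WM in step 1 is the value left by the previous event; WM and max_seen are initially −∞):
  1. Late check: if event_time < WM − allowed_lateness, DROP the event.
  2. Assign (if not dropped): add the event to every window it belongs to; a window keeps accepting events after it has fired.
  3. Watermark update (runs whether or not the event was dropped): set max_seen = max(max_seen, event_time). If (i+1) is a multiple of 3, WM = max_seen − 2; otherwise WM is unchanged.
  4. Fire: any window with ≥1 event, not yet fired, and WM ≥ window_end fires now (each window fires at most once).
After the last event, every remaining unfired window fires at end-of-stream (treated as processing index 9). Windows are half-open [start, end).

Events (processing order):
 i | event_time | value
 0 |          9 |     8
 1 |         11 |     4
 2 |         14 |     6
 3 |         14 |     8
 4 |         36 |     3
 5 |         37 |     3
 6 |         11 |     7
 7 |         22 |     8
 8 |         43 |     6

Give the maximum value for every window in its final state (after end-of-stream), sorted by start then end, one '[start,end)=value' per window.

i=0 t=9 v=8: → [9,20),[6,17),[3,14),[0,11); WM=−∞
i=1 t=11 v=4: → [9,20),[6,17),[3,14); WM=−∞
i=2 t=14 v=6: → [12,23),[9,20),[6,17); WM=12; [0,11) fires=8
i=3 t=14 v=8: → [12,23),[9,20),[6,17); WM=12
i=4 t=36 v=3: → [36,47),[33,44),[30,41),[27,38); WM=12
i=5 t=37 v=3: → [36,47),[33,44),[30,41),[27,38); WM=35; [3,14) fires=8 [6,17) fires=8 [9,20) fires=8 [12,23) fires=8
i=6 t=11 v=7: DROP (t<35-1); WM=35
i=7 t=22 v=8: DROP (t<35-1); WM=35
i=8 t=43 v=6: → [42,53),[39,50),[36,47),[33,44); WM=41; [27,38) fires=3 [30,41) fires=3

[0,11)=8 [3,14)=8 [6,17)=8 [9,20)=8 [12,23)=8 [27,38)=3 [30,41)=3 [33,44)=6 [36,47)=6 [39,50)=6 [42,53)=6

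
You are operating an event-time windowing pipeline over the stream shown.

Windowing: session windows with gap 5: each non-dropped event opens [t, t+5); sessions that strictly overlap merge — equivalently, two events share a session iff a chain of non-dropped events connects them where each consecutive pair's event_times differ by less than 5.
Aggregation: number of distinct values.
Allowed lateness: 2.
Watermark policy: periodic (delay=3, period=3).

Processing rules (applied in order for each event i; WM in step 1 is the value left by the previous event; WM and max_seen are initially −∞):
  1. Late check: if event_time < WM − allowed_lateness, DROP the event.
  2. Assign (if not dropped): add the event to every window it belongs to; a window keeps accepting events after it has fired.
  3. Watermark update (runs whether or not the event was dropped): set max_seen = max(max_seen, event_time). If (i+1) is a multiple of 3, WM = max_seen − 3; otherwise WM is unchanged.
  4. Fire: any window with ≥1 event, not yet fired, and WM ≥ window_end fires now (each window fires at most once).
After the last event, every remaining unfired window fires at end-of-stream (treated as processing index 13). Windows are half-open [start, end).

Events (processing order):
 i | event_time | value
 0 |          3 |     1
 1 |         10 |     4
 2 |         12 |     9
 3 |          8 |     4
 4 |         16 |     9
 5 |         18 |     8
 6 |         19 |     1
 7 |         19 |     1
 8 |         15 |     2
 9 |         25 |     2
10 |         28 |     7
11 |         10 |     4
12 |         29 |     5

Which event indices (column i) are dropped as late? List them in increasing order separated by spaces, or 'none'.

i=0 t=3 v=1: → [3,8); WM=−∞
i=1 t=10 v=4: → [10,15); WM=−∞
i=2 t=12 v=9: → [10,17); WM=9
i=3 t=8 v=4: → [8,17); WM=9
i=4 t=16 v=9: → [8,21); WM=9
i=5 t=18 v=8: → [8,23); WM=15
i=6 t=19 v=1: → [8,24); WM=15
i=7 t=19 v=1: → [8,24); WM=15
i=8 t=15 v=2: → [8,24); WM=16
i=9 t=25 v=2: → [25,30); WM=16
i=10 t=28 v=7: → [25,33); WM=16
i=11 t=10 v=4: DROP (t<16-2); WM=25
i=12 t=29 v=5: → [25,34); WM=25

11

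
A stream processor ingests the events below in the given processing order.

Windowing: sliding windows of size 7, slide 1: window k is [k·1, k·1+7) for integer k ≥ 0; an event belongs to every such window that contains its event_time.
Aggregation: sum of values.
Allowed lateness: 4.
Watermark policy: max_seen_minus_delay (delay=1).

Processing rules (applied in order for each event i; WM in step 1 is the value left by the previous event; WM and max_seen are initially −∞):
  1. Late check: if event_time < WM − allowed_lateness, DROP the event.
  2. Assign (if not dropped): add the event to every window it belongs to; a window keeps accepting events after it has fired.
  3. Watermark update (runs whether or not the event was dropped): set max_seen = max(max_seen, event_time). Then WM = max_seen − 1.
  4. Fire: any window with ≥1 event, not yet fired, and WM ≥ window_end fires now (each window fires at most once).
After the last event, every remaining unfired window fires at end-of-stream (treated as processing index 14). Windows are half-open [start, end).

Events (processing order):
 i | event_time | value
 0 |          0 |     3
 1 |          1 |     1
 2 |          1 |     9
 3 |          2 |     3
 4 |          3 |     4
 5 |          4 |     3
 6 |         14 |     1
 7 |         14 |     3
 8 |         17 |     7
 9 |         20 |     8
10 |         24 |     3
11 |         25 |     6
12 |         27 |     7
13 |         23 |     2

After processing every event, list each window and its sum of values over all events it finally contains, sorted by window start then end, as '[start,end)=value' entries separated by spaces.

i=0 t=0 v=3: → [0,7); WM=-1
i=1 t=1 v=1: → [1,8),[0,7); WM=0
i=2 t=1 v=9: → [1,8),[0,7); WM=0
i=3 t=2 v=3: → [2,9),[1,8),[0,7); WM=1
i=4 t=3 v=4: → [3,10),[2,9),[1,8),[0,7); WM=2
i=5 t=4 v=3: → [4,11),[3,10),[2,9),[1,8),[0,7); WM=3
i=6 t=14 v=1: → [14,21),[13,20),[12,19),[11,18),[10,17),[9,16),[8,15); WM=13; [0,7) fires=23 [1,8) fires=20 [2,9) fires=10 [3,10) fires=7 [4,11) fires=3
i=7 t=14 v=3: → [14,21),[13,20),[12,19),[11,18),[10,17),[9,16),[8,15); WM=13
i=8 t=17 v=7: → [17,24),[16,23),[15,22),[14,21),[13,20),[12,19),[11,18); WM=16; [8,15) fires=4 [9,16) fires=4
i=9 t=20 v=8: → [20,27),[19,26),[18,25),[17,24),[16,23),[15,22),[14,21); WM=19; [10,17) fires=4 [11,18) fires=11 [12,19) fires=11
i=10 t=24 v=3: → [24,31),[23,30),[22,29),[21,28),[20,27),[19,26),[18,25); WM=23; [13,20) fires=11 [14,21) fires=19 [15,22) fires=15 [16,23) fires=15
i=11 t=25 v=6: → [25,32),[24,31),[23,30),[22,29),[21,28),[20,27),[19,26); WM=24; [17,24) fires=15
i=12 t=27 v=7: → [27,34),[26,33),[25,32),[24,31),[23,30),[22,29),[21,28); WM=26; [18,25) fires=11 [19,26) fires=17
i=13 t=23 v=2: → [23,30),[22,29),[21,28),[20,27),[19,26),[18,25),[17,24); WM=26

[0,7)=23 [1,8)=20 [2,9)=10 [3,10)=7 [4,11)=3 [8,15)=4 [9,16)=4 [10,17)=4 [11,18)=11 [12,19)=11 [13,20)=11 [14,21)=19 [15,22)=15 [16,23)=15 [17,24)=17 [18,25)=13 [19,26)=19 [20,27)=19 [21,28)=18 [22,29)=18 [23,30)=18 [24,31)=16 [25,32)=13 [26,33)=7 [27,34)=7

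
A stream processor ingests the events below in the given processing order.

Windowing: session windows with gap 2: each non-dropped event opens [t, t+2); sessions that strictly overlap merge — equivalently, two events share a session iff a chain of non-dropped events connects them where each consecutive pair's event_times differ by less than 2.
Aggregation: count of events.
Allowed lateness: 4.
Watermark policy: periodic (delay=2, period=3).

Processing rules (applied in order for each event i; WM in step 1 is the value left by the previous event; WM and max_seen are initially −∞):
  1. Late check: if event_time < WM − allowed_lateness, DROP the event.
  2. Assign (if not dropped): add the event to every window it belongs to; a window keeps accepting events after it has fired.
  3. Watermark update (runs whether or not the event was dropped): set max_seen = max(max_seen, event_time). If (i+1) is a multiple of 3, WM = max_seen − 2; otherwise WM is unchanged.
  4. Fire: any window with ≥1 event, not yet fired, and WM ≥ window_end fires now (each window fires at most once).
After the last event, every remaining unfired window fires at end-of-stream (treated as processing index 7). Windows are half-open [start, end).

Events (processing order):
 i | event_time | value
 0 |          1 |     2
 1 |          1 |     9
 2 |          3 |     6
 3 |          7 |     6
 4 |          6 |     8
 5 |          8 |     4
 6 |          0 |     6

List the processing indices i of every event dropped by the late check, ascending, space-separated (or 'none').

i=0 t=1 v=2: → [1,3); WM=−∞
i=1 t=1 v=9: → [1,3); WM=−∞
i=2 t=3 v=6: → [3,5); WM=1
i=3 t=7 v=6: → [7,9); WM=1
i=4 t=6 v=8: → [6,9); WM=1
i=5 t=8 v=4: → [6,10); WM=6
i=6 t=0 v=6: DROP (t<6-4); WM=6

6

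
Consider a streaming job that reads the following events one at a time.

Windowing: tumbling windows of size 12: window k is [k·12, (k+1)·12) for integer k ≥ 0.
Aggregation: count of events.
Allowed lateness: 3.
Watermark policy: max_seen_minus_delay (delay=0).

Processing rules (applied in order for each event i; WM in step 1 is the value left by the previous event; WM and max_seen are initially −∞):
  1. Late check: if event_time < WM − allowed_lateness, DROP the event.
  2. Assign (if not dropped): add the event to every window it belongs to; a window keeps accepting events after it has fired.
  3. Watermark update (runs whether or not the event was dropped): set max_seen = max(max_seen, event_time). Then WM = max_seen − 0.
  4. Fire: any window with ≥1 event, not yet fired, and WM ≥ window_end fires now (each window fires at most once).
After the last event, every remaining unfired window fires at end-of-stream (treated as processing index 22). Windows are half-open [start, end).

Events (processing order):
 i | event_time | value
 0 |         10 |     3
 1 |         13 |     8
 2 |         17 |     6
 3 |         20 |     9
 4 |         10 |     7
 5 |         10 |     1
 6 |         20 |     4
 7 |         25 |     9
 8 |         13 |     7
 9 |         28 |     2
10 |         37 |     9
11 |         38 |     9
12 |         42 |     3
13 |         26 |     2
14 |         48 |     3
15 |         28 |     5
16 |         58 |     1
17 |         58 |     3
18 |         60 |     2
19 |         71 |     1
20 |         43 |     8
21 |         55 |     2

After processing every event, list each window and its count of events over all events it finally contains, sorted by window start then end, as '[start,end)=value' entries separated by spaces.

[0,12)=1 [12,24)=4 [24,36)=2 [36,48)=3 [48,60)=3 [60,72)=2

i=0 t=10 v=3: → [0,12); WM=10
i=1 t=13 v=8: → [12,24); WM=13; [0,12) fires=1
i=2 t=17 v=6: → [12,24); WM=17
i=3 t=20 v=9: → [12,24); WM=20
i=4 t=10 v=7: DROP (t<20-3); WM=20
i=5 t=10 v=1: DROP (t<20-3); WM=20
i=6 t=20 v=4: → [12,24); WM=20
i=7 t=25 v=9: → [24,36); WM=25; [12,24) fires=4
i=8 t=13 v=7: DROP (t<25-3); WM=25
i=9 t=28 v=2: → [24,36); WM=28
i=10 t=37 v=9: → [36,48); WM=37; [24,36) fires=2
i=11 t=38 v=9: → [36,48); WM=38
i=12 t=42 v=3: → [36,48); WM=42
i=13 t=26 v=2: DROP (t<42-3); WM=42
i=14 t=48 v=3: → [48,60); WM=48; [36,48) fires=3
i=15 t=28 v=5: DROP (t<48-3); WM=48
i=16 t=58 v=1: → [48,60); WM=58
i=17 t=58 v=3: → [48,60); WM=58
i=18 t=60 v=2: → [60,72); WM=60; [48,60) fires=3
i=19 t=71 v=1: → [60,72); WM=71
i=20 t=43 v=8: DROP (t<71-3); WM=71
i=21 t=55 v=2: DROP (t<71-3); WM=71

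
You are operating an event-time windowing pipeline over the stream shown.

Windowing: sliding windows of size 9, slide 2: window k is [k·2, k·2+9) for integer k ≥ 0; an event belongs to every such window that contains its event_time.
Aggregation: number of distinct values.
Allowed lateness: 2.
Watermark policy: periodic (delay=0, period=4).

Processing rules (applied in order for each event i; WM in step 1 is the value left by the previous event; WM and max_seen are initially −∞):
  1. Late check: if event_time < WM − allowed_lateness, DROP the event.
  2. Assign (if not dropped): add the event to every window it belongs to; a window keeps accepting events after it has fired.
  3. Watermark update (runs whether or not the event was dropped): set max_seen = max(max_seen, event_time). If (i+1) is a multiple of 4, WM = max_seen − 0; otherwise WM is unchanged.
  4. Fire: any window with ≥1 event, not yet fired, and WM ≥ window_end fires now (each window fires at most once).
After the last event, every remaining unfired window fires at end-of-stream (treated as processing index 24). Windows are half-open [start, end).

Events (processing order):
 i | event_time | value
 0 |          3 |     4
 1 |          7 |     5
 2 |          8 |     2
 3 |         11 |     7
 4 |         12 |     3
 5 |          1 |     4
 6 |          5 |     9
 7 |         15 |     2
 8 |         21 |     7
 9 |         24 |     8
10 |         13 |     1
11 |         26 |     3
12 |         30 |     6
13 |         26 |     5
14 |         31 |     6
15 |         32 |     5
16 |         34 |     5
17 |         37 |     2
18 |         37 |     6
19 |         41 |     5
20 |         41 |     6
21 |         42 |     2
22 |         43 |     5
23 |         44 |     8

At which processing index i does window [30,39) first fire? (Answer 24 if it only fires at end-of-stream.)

19

i=0 t=3 v=4: → [2,11),[0,9); WM=−∞
i=1 t=7 v=5: → [6,15),[4,13),[2,11),[0,9); WM=−∞
i=2 t=8 v=2: → [8,17),[6,15),[4,13),[2,11),[0,9); WM=−∞
i=3 t=11 v=7: → [10,19),[8,17),[6,15),[4,13); WM=11; [0,9) fires=3 [2,11) fires=3
i=4 t=12 v=3: → [12,21),[10,19),[8,17),[6,15),[4,13); WM=11
i=5 t=1 v=4: DROP (t<11-2); WM=11
i=6 t=5 v=9: DROP (t<11-2); WM=11
i=7 t=15 v=2: → [14,23),[12,21),[10,19),[8,17); WM=15; [4,13) fires=4 [6,15) fires=4
i=8 t=21 v=7: → [20,29),[18,27),[16,25),[14,23); WM=15
i=9 t=24 v=8: → [24,33),[22,31),[20,29),[18,27),[16,25); WM=15
i=10 t=13 v=1: → [12,21),[10,19),[8,17),[6,15); WM=15
i=11 t=26 v=3: → [26,35),[24,33),[22,31),[20,29),[18,27); WM=26; [8,17) fires=4 [10,19) fires=4 [12,21) fires=3 [14,23) fires=2 [16,25) fires=2
i=12 t=30 v=6: → [30,39),[28,37),[26,35),[24,33),[22,31); WM=26
i=13 t=26 v=5: → [26,35),[24,33),[22,31),[20,29),[18,27); WM=26
i=14 t=31 v=6: → [30,39),[28,37),[26,35),[24,33); WM=26
i=15 t=32 v=5: → [32,41),[30,39),[28,37),[26,35),[24,33); WM=32; [18,27) fires=4 [20,29) fires=4 [22,31) fires=4
i=16 t=34 v=5: → [34,43),[32,41),[30,39),[28,37),[26,35); WM=32
i=17 t=37 v=2: → [36,45),[34,43),[32,41),[30,39); WM=32
i=18 t=37 v=6: → [36,45),[34,43),[32,41),[30,39); WM=32
i=19 t=41 v=5: → [40,49),[38,47),[36,45),[34,43); WM=41; [24,33) fires=4 [26,35) fires=3 [28,37) fires=2 [30,39) fires=3 [32,41) fires=3
i=20 t=41 v=6: → [40,49),[38,47),[36,45),[34,43); WM=41
i=21 t=42 v=2: → [42,51),[40,49),[38,47),[36,45),[34,43); WM=41
i=22 t=43 v=5: → [42,51),[40,49),[38,47),[36,45); WM=41
i=23 t=44 v=8: → [44,53),[42,51),[40,49),[38,47),[36,45); WM=44; [34,43) fires=3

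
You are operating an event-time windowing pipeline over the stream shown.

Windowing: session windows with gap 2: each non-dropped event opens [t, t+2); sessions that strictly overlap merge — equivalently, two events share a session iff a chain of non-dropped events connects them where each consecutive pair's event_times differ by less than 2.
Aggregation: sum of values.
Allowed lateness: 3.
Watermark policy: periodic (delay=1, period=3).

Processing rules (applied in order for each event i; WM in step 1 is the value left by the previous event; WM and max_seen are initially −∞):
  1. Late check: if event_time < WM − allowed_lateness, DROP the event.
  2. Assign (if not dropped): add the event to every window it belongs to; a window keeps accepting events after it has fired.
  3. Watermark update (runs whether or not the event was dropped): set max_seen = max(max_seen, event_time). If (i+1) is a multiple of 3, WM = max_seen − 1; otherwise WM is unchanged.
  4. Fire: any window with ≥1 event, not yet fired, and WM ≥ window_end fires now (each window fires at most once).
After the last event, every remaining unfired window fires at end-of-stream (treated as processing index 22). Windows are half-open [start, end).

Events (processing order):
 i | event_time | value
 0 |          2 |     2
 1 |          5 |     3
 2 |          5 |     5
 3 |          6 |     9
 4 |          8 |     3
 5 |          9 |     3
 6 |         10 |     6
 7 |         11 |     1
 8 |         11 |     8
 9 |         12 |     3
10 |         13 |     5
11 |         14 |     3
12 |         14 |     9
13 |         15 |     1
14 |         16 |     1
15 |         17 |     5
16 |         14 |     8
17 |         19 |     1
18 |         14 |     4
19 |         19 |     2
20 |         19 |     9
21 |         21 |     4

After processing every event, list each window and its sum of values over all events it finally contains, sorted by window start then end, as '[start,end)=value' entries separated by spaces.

i=0 t=2 v=2: → [2,4); WM=−∞
i=1 t=5 v=3: → [5,7); WM=−∞
i=2 t=5 v=5: → [5,7); WM=4
i=3 t=6 v=9: → [5,8); WM=4
i=4 t=8 v=3: → [8,10); WM=4
i=5 t=9 v=3: → [8,11); WM=8
i=6 t=10 v=6: → [8,12); WM=8
i=7 t=11 v=1: → [8,13); WM=8
i=8 t=11 v=8: → [8,13); WM=10
i=9 t=12 v=3: → [8,14); WM=10
i=10 t=13 v=5: → [8,15); WM=10
i=11 t=14 v=3: → [8,16); WM=13
i=12 t=14 v=9: → [8,16); WM=13
i=13 t=15 v=1: → [8,17); WM=13
i=14 t=16 v=1: → [8,18); WM=15
i=15 t=17 v=5: → [8,19); WM=15
i=16 t=14 v=8: → [8,19); WM=15
i=17 t=19 v=1: → [19,21); WM=18
i=18 t=14 v=4: DROP (t<18-3); WM=18
i=19 t=19 v=2: → [19,21); WM=18
i=20 t=19 v=9: → [19,21); WM=18
i=21 t=21 v=4: → [21,23); WM=18

[2,4)=2 [5,8)=17 [8,19)=56 [19,21)=12 [21,23)=4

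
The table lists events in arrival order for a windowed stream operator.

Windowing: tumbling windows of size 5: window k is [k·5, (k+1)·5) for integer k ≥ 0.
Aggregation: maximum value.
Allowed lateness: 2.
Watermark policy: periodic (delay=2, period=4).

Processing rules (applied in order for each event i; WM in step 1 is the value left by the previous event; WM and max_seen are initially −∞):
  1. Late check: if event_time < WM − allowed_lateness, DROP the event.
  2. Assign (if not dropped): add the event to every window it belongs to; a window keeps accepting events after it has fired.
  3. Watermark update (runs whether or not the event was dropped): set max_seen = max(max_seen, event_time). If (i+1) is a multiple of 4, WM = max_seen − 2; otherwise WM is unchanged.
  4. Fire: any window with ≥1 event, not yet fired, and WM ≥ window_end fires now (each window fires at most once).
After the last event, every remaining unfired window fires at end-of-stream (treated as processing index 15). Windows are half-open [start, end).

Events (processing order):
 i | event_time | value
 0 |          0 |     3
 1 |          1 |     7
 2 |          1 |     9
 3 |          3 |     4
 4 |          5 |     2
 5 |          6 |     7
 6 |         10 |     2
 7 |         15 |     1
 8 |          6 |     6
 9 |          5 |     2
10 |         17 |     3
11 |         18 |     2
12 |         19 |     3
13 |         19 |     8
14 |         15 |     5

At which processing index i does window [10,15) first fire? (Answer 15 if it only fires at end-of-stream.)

11

i=0 t=0 v=3: → [0,5); WM=−∞
i=1 t=1 v=7: → [0,5); WM=−∞
i=2 t=1 v=9: → [0,5); WM=−∞
i=3 t=3 v=4: → [0,5); WM=1
i=4 t=5 v=2: → [5,10); WM=1
i=5 t=6 v=7: → [5,10); WM=1
i=6 t=10 v=2: → [10,15); WM=1
i=7 t=15 v=1: → [15,20); WM=13; [0,5) fires=9 [5,10) fires=7
i=8 t=6 v=6: DROP (t<13-2); WM=13
i=9 t=5 v=2: DROP (t<13-2); WM=13
i=10 t=17 v=3: → [15,20); WM=13
i=11 t=18 v=2: → [15,20); WM=16; [10,15) fires=2
i=12 t=19 v=3: → [15,20); WM=16
i=13 t=19 v=8: → [15,20); WM=16
i=14 t=15 v=5: → [15,20); WM=16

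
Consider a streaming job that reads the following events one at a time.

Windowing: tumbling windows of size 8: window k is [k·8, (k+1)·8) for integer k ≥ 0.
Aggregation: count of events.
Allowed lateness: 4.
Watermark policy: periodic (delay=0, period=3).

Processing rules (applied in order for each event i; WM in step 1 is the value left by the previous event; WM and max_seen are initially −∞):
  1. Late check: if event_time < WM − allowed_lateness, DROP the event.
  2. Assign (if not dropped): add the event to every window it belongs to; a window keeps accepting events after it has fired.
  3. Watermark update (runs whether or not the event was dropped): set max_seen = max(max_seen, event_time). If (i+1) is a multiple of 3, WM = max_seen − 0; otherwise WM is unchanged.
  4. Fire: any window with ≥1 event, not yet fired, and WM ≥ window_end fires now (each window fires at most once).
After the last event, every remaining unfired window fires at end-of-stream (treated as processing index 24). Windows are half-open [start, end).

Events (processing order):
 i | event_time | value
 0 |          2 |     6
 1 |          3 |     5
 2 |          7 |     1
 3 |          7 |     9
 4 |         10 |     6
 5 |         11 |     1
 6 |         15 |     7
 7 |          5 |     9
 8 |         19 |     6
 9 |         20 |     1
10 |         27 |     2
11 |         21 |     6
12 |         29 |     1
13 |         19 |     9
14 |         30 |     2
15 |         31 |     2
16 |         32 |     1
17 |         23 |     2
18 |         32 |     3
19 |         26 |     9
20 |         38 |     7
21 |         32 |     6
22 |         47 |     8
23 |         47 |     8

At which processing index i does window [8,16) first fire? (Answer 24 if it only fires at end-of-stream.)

8

i=0 t=2 v=6: → [0,8); WM=−∞
i=1 t=3 v=5: → [0,8); WM=−∞
i=2 t=7 v=1: → [0,8); WM=7
i=3 t=7 v=9: → [0,8); WM=7
i=4 t=10 v=6: → [8,16); WM=7
i=5 t=11 v=1: → [8,16); WM=11; [0,8) fires=4
i=6 t=15 v=7: → [8,16); WM=11
i=7 t=5 v=9: DROP (t<11-4); WM=11
i=8 t=19 v=6: → [16,24); WM=19; [8,16) fires=3
i=9 t=20 v=1: → [16,24); WM=19
i=10 t=27 v=2: → [24,32); WM=19
i=11 t=21 v=6: → [16,24); WM=27; [16,24) fires=3
i=12 t=29 v=1: → [24,32); WM=27
i=13 t=19 v=9: DROP (t<27-4); WM=27
i=14 t=30 v=2: → [24,32); WM=30
i=15 t=31 v=2: → [24,32); WM=30
i=16 t=32 v=1: → [32,40); WM=30
i=17 t=23 v=2: DROP (t<30-4); WM=32; [24,32) fires=4
i=18 t=32 v=3: → [32,40); WM=32
i=19 t=26 v=9: DROP (t<32-4); WM=32
i=20 t=38 v=7: → [32,40); WM=38
i=21 t=32 v=6: DROP (t<38-4); WM=38
i=22 t=47 v=8: → [40,48); WM=38
i=23 t=47 v=8: → [40,48); WM=47; [32,40) fires=3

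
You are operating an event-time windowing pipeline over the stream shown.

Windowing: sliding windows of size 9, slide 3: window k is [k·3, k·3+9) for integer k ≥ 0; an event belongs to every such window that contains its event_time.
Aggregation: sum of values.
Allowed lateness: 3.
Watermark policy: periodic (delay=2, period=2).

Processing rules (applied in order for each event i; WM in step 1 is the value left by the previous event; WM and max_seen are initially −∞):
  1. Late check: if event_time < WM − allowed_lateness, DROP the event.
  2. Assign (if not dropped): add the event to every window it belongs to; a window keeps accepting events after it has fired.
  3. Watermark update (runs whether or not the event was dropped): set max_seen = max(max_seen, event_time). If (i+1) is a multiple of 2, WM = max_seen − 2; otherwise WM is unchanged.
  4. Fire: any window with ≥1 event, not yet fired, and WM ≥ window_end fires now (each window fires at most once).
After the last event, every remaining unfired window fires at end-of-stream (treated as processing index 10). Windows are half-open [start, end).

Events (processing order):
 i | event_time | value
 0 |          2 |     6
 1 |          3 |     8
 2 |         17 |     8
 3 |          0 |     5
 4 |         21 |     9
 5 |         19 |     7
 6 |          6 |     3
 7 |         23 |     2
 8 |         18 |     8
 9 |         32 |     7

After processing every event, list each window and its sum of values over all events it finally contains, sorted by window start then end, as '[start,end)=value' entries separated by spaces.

[0,9)=19 [3,12)=8 [9,18)=8 [12,21)=23 [15,24)=34 [18,27)=26 [21,30)=11 [24,33)=7 [27,36)=7 [30,39)=7

i=0 t=2 v=6: → [0,9); WM=−∞
i=1 t=3 v=8: → [3,12),[0,9); WM=1
i=2 t=17 v=8: → [15,24),[12,21),[9,18); WM=1
i=3 t=0 v=5: → [0,9); WM=15; [0,9) fires=19 [3,12) fires=8
i=4 t=21 v=9: → [21,30),[18,27),[15,24); WM=15
i=5 t=19 v=7: → [18,27),[15,24),[12,21); WM=19; [9,18) fires=8
i=6 t=6 v=3: DROP (t<19-3); WM=19
i=7 t=23 v=2: → [21,30),[18,27),[15,24); WM=21; [12,21) fires=15
i=8 t=18 v=8: → [18,27),[15,24),[12,21); WM=21
i=9 t=32 v=7: → [30,39),[27,36),[24,33); WM=30; [15,24) fires=34 [18,27) fires=26 [21,30) fires=11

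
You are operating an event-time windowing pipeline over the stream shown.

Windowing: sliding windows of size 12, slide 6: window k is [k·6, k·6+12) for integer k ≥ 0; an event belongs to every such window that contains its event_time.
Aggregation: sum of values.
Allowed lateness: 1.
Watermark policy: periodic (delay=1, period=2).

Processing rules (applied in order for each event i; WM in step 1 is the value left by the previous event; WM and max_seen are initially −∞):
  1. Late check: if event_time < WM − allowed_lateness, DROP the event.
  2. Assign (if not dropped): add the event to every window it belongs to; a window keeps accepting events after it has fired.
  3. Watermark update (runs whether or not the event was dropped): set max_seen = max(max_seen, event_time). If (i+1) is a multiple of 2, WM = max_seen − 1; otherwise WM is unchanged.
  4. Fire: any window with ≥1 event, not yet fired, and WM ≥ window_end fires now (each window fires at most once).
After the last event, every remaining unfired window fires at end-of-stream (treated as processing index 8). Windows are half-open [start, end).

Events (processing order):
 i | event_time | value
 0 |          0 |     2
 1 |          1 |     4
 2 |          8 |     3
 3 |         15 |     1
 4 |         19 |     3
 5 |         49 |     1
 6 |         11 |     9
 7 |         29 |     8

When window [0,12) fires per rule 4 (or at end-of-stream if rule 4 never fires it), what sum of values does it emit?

9

i=0 t=0 v=2: → [0,12); WM=−∞
i=1 t=1 v=4: → [0,12); WM=0
i=2 t=8 v=3: → [6,18),[0,12); WM=0
i=3 t=15 v=1: → [12,24),[6,18); WM=14; [0,12) fires=9
i=4 t=19 v=3: → [18,30),[12,24); WM=14
i=5 t=49 v=1: → [48,60),[42,54); WM=48; [6,18) fires=4 [12,24) fires=4 [18,30) fires=3
i=6 t=11 v=9: DROP (t<48-1); WM=48
i=7 t=29 v=8: DROP (t<48-1); WM=48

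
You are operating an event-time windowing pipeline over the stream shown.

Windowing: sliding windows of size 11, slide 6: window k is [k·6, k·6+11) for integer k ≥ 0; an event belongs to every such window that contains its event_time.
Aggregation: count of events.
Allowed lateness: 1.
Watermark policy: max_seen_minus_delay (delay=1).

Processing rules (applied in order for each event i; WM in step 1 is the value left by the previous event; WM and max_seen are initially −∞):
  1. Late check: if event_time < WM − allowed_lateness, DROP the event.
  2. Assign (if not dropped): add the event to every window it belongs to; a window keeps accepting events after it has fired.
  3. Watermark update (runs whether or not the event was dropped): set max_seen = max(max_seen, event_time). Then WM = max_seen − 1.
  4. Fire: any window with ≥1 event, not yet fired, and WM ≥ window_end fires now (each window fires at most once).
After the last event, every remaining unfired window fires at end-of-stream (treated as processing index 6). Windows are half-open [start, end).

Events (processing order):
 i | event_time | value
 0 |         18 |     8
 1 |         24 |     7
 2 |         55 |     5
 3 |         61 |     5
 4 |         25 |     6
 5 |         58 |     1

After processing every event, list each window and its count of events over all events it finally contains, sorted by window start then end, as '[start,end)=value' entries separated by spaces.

[12,23)=1 [18,29)=2 [24,35)=1 [48,59)=1 [54,65)=2 [60,71)=1

i=0 t=18 v=8: → [18,29),[12,23); WM=17
i=1 t=24 v=7: → [24,35),[18,29); WM=23; [12,23) fires=1
i=2 t=55 v=5: → [54,65),[48,59); WM=54; [18,29) fires=2 [24,35) fires=1
i=3 t=61 v=5: → [60,71),[54,65); WM=60; [48,59) fires=1
i=4 t=25 v=6: DROP (t<60-1); WM=60
i=5 t=58 v=1: DROP (t<60-1); WM=60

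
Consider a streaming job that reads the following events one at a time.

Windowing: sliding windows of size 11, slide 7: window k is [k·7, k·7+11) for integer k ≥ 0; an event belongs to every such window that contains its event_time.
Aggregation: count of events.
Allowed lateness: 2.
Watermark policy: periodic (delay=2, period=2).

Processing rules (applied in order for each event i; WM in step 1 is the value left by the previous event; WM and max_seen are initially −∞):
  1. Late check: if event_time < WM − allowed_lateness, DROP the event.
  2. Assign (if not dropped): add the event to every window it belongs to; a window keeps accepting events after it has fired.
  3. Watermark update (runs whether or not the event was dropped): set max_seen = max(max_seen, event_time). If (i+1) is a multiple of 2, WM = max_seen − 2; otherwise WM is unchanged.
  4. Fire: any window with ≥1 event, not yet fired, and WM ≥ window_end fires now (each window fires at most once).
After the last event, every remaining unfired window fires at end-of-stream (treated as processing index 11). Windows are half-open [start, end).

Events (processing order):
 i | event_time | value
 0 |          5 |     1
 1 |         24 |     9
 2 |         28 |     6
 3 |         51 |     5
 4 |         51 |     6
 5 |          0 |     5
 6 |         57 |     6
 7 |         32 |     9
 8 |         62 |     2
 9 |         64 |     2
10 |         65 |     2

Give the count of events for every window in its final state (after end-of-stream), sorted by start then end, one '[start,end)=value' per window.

i=0 t=5 v=1: → [0,11); WM=−∞
i=1 t=24 v=9: → [21,32),[14,25); WM=22; [0,11) fires=1
i=2 t=28 v=6: → [28,39),[21,32); WM=22
i=3 t=51 v=5: → [49,60),[42,53); WM=49; [14,25) fires=1 [21,32) fires=2 [28,39) fires=1
i=4 t=51 v=6: → [49,60),[42,53); WM=49
i=5 t=0 v=5: DROP (t<49-2); WM=49
i=6 t=57 v=6: → [56,67),[49,60); WM=49
i=7 t=32 v=9: DROP (t<49-2); WM=55; [42,53) fires=2
i=8 t=62 v=2: → [56,67); WM=55
i=9 t=64 v=2: → [63,74),[56,67); WM=62; [49,60) fires=3
i=10 t=65 v=2: → [63,74),[56,67); WM=62

[0,11)=1 [14,25)=1 [21,32)=2 [28,39)=1 [42,53)=2 [49,60)=3 [56,67)=4 [63,74)=2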